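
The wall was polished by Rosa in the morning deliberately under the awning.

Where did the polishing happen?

under the awning

'under the awning' marks the location of the polishing event.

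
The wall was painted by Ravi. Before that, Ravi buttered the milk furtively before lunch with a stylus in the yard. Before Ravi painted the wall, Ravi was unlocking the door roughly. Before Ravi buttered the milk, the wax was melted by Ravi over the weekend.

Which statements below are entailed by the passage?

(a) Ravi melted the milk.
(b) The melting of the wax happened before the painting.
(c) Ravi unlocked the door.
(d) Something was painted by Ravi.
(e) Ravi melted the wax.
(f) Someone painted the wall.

(a) Not entailed — Ravi melted the wax, not the milk; the milk belongs to the buttering event.
(b) Entailed — the narrative places the melting before the painting.
(c) Not entailed — 'was unlocking' is progressive on an accomplishment; it does not entail the completed 'unlocked'.
(d) Entailed — the original entails any weakening of itself; this just generalizes the patient.
(e) Entailed — this follows by dropping conjuncts from the melting event's description.
(f) Entailed — this follows by dropping conjuncts from the painting event's description.

(b), (d), (e), (f)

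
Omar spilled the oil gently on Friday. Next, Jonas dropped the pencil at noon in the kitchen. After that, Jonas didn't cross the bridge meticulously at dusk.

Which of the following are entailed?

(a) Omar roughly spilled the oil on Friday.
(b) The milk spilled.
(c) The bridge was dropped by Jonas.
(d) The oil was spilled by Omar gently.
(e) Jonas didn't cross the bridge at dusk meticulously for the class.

(d), (e)

(a) Not entailed — 'roughly' adds a manner not in (and inconsistent with) the original.
(b) Not entailed — the oil is what spilled, not the milk.
(c) Not entailed — Jonas dropped the pencil, not the bridge; the bridge belongs to the crossing event.
(d) Entailed — this follows by dropping conjuncts from the spilling event's description.
(e) Entailed — under negation, adding a further restriction is entailed: if no such crossing event occurred, none occurred for the class either.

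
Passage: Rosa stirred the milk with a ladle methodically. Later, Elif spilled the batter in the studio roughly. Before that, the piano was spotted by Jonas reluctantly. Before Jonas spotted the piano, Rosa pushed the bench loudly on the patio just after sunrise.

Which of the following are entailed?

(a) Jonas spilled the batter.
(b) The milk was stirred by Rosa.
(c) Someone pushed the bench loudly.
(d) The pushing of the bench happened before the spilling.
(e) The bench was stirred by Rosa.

(b), (c), (d)

(a) Not entailed — the passage has Elif spilling the batter, not Jonas.
(b) Entailed — every conjunct here is already in the original stirring event.
(c) Entailed — the original entails any weakening of itself; this just drops 'just after sunrise', 'on the patio' and generalizes the agent.
(d) Entailed — the narrative places the pushing before the spilling.
(e) Not entailed — Rosa stirred the milk, not the bench; the bench belongs to the pushing event.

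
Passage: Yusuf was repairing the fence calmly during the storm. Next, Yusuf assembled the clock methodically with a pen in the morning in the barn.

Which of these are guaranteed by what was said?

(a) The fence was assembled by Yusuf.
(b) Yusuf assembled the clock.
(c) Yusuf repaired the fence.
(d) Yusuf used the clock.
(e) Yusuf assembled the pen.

(b)

(a) Not entailed — Yusuf assembled the clock, not the fence; the fence belongs to the repairing event.
(b) Entailed — the original entails any weakening of itself; this just drops 'methodically', 'with a pen', 'in the barn', 'in the morning'.
(c) Not entailed — 'was repairing' is progressive on an accomplishment; it does not entail the completed 'repaired'.
(d) Not entailed — the clock is the patient, not an instrument — Yusuf used a pen.
(e) Not entailed — the pen is the instrument, not what was assembled.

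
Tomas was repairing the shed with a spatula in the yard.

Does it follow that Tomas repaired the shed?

'was repairing' is progressive; for an accomplishment like 'repair the shed', it doesn't entail completion.

no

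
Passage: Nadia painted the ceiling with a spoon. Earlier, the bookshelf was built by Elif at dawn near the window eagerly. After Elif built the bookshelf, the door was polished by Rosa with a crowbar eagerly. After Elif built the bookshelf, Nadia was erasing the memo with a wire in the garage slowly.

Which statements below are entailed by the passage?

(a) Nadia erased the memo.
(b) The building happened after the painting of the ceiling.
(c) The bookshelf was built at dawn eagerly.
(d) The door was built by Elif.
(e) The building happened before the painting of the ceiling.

(a) Not entailed — 'was erasing' is progressive on an accomplishment; it does not entail the completed 'erased'.
(b) Not entailed — the narrative places the building before the painting, not after.
(c) Entailed — this follows by dropping conjuncts from the building event's description.
(d) Not entailed — Elif built the bookshelf, not the door; the door belongs to the polishing event.
(e) Entailed — the narrative places the building before the painting.

(c), (e)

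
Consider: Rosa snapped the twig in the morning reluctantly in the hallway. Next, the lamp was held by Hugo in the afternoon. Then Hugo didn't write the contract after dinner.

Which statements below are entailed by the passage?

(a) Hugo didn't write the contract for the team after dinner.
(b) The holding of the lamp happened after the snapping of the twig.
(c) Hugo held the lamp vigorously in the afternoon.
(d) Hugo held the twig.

(a) Entailed — under negation, adding a further restriction is entailed: if no such writing event occurred, none occurred for the team either.
(b) Entailed — the narrative places the snapping before the holding.
(c) Not entailed — 'vigorously' adds information not in the original event.
(d) Not entailed — Hugo held the lamp, not the twig; the twig belongs to the snapping event.

(a), (b)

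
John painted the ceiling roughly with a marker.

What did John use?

a marker

'with a marker' marks the instrument of the painting event.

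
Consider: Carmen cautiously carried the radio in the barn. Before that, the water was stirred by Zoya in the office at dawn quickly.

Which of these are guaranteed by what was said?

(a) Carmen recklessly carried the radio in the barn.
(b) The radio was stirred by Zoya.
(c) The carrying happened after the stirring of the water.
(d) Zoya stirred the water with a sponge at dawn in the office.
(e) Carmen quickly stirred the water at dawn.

(a) Not entailed — 'recklessly' adds a manner not in (and inconsistent with) the original.
(b) Not entailed — Zoya stirred the water, not the radio; the radio belongs to the carrying event.
(c) Entailed — the narrative places the stirring before the carrying.
(d) Not entailed — 'with a sponge' adds information not in the original event.
(e) Not entailed — the passage has Zoya stirring the water, not Carmen.

(c)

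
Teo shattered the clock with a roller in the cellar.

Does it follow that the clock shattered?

yes

'Teo shattered the clock' is the causative; it entails the inchoative 'the clock shattered'.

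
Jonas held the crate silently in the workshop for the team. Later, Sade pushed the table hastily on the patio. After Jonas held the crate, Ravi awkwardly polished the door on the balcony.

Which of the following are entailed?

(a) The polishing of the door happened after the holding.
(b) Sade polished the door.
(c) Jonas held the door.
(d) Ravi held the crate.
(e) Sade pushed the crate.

(a) Entailed — the narrative places the holding before the polishing.
(b) Not entailed — the passage has Ravi polishing the door, not Sade.
(c) Not entailed — Jonas held the crate, not the door; the door belongs to the polishing event.
(d) Not entailed — the passage has Jonas holding the crate, not Ravi.
(e) Not entailed — Sade pushed the table, not the crate; the crate belongs to the holding event.

(a)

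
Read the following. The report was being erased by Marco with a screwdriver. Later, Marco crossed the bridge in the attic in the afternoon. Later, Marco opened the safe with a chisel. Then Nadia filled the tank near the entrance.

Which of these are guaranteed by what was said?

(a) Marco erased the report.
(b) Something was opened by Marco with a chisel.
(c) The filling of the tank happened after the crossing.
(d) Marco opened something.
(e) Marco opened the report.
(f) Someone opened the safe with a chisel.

(a) Not entailed — 'was erasing' is progressive on an accomplishment; it does not entail the completed 'erased'.
(b) Entailed — every conjunct here is already in the original opening event.
(c) Entailed — the narrative places the crossing before the filling.
(d) Entailed — dropping 'with a chisel' and generalizing the patient leaves a sub-description the original still satisfies.
(e) Not entailed — Marco opened the safe, not the report; the report belongs to the erasing event.
(f) Entailed — the original entails any weakening of itself; this just generalizes the agent.

(b), (c), (d), (f)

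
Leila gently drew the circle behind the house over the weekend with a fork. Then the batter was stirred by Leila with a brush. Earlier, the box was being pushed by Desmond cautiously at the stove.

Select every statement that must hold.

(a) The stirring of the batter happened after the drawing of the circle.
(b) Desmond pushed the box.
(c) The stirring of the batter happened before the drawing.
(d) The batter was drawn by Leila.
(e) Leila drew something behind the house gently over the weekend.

(a), (b), (e)

(a) Entailed — the narrative places the drawing before the stirring.
(b) Entailed — 'push' is an activity; 'was pushing' entails that some pushing happened, so 'pushed' holds.
(c) Not entailed — the narrative places the drawing before the stirring, not after.
(d) Not entailed — Leila drew the circle, not the batter; the batter belongs to the stirring event.
(e) Entailed — the original entails any weakening of itself; this just drops 'with a fork' and generalizes the patient.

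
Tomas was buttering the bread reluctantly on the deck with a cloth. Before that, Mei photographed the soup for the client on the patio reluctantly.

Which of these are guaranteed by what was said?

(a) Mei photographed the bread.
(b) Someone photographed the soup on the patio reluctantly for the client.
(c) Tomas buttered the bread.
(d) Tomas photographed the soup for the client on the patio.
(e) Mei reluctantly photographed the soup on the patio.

(b), (e)

(a) Not entailed — Mei photographed the soup, not the bread; the bread belongs to the buttering event.
(b) Entailed — every conjunct here is already in the original photographing event.
(c) Not entailed — 'was buttering' is progressive on an accomplishment; it does not entail the completed 'buttered'.
(d) Not entailed — the passage has Mei photographing the soup, not Tomas.
(e) Entailed — this follows by dropping conjuncts from the photographing event's description.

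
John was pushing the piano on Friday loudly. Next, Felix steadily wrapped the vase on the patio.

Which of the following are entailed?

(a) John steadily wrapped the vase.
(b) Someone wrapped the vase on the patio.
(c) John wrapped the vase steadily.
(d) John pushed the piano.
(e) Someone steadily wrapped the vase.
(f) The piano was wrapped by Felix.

(b), (d), (e)

(a) Not entailed — the passage has Felix wrapping the vase, not John.
(b) Entailed — every conjunct here is already in the original wrapping event.
(c) Not entailed — the passage has Felix wrapping the vase, not John.
(d) Entailed — 'push' is an activity; 'was pushing' entails that some pushing happened, so 'pushed' holds.
(e) Entailed — this follows by dropping conjuncts from the wrapping event's description.
(f) Not entailed — Felix wrapped the vase, not the piano; the piano belongs to the pushing event.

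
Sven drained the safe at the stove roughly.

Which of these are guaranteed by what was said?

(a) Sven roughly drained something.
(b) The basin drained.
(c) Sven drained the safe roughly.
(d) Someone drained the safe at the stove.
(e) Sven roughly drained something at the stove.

(a) Entailed — dropping 'at the stove' and generalizing the patient leaves a sub-description the original still satisfies.
(b) Not entailed — the safe is what drained, not the basin.
(c) Entailed — the original entails any weakening of itself; this just drops 'at the stove'.
(d) Entailed — dropping 'roughly' and generalizing the agent leaves a sub-description the original still satisfies.
(e) Entailed — generalizing the patient leaves a sub-description the original still satisfies.

(a), (c), (d), (e)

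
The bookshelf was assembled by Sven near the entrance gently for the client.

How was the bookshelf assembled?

'gently' marks the manner of the assembling event.

gently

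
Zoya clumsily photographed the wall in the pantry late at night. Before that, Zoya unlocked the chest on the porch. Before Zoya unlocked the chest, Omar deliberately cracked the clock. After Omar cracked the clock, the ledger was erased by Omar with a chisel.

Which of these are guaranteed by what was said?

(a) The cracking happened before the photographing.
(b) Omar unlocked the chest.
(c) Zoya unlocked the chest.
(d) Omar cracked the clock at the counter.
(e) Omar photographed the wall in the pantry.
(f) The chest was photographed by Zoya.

(a), (c)

(a) Entailed — the narrative places the cracking before the photographing.
(b) Not entailed — the passage has Zoya unlocking the chest, not Omar.
(c) Entailed — this follows by dropping conjuncts from the unlocking event's description.
(d) Not entailed — 'at the counter' adds information not in the original event.
(e) Not entailed — the passage has Zoya photographing the wall, not Omar.
(f) Not entailed — Zoya photographed the wall, not the chest; the chest belongs to the unlocking event.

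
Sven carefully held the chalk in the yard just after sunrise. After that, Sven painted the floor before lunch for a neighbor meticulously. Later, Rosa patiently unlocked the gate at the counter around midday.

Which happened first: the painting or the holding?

the holding

The connectives place the holding before the painting.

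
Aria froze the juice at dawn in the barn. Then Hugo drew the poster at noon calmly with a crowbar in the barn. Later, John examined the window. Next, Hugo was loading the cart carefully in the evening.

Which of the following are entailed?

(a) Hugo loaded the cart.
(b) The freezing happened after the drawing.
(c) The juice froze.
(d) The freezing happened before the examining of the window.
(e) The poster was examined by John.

(c), (d)

(a) Not entailed — 'was loading' is progressive on an accomplishment; it does not entail the completed 'loaded'.
(b) Not entailed — the narrative places the freezing before the drawing, not after.
(c) Entailed — 'Aria froze the juice' is causative; it entails the inchoative 'the juice froze'.
(d) Entailed — the narrative places the freezing before the examining.
(e) Not entailed — John examined the window, not the poster; the poster belongs to the drawing event.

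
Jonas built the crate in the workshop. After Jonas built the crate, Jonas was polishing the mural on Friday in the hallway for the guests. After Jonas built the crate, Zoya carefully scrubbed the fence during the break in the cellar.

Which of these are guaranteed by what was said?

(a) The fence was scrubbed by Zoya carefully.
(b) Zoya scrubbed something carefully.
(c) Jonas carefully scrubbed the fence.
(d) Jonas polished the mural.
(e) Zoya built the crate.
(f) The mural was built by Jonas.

(a), (b), (d)

(a) Entailed — this follows by dropping conjuncts from the scrubbing event's description.
(b) Entailed — every conjunct here is already in the original scrubbing event.
(c) Not entailed — the passage has Zoya scrubbing the fence, not Jonas.
(d) Entailed — 'polish' is an activity; 'was polishing' entails that some polishing happened, so 'polished' holds.
(e) Not entailed — the passage has Jonas building the crate, not Zoya.
(f) Not entailed — Jonas built the crate, not the mural; the mural belongs to the polishing event.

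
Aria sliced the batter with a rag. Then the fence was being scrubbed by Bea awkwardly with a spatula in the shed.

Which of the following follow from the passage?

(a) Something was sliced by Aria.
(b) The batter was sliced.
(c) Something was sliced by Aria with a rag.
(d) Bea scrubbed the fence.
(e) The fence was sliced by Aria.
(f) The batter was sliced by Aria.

(a), (b), (c), (d), (f)

(a) Entailed — dropping 'with a rag' and generalizing the patient leaves a sub-description the original still satisfies.
(b) Entailed — every conjunct here is already in the original slicing event.
(c) Entailed — every conjunct here is already in the original slicing event.
(d) Entailed — 'scrub' is an activity; 'was scrubbing' entails that some scrubbing happened, so 'scrubbed' holds.
(e) Not entailed — Aria sliced the batter, not the fence; the fence belongs to the scrubbing event.
(f) Entailed — the original entails any weakening of itself; this just drops 'with a rag'.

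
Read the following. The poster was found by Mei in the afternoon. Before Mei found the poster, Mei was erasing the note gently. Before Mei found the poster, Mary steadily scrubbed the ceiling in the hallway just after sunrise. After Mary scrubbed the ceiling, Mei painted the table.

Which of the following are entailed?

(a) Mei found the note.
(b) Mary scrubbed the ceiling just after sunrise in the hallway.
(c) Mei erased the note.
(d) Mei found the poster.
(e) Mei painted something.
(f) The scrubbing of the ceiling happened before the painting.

(a) Not entailed — Mei found the poster, not the note; the note belongs to the erasing event.
(b) Entailed — every conjunct here is already in the original scrubbing event.
(c) Not entailed — 'was erasing' is progressive on an accomplishment; it does not entail the completed 'erased'.
(d) Entailed — every conjunct here is already in the original finding event.
(e) Entailed — the original entails any weakening of itself; this just generalizes the patient.
(f) Entailed — the narrative places the scrubbing before the painting.

(b), (d), (e), (f)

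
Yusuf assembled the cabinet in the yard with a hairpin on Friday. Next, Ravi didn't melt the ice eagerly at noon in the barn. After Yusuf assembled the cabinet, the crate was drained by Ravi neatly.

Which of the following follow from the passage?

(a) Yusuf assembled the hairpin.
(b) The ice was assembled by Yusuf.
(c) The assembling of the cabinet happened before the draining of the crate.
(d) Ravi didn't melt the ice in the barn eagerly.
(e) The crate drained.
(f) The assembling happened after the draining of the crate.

(c), (e)

(a) Not entailed — the hairpin is the instrument, not what was assembled.
(b) Not entailed — Yusuf assembled the cabinet, not the ice; the ice belongs to the melting event.
(c) Entailed — the narrative places the assembling before the draining.
(d) Not entailed — dropping 'at noon' under negation is not valid — the original leaves open that Ravi melted the ice some other way.
(e) Entailed — 'Ravi drained the crate' is causative; it entails the inchoative 'the crate drained'.
(f) Not entailed — the narrative places the assembling before the draining, not after.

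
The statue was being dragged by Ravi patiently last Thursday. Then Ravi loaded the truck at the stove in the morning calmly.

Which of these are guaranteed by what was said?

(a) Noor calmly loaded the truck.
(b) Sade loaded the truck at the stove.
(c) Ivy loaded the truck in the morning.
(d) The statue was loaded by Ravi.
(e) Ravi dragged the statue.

(e)

(a) Not entailed — the passage has Ravi loading the truck, not Noor.
(b) Not entailed — the passage has Ravi loading the truck, not Sade.
(c) Not entailed — the passage has Ravi loading the truck, not Ivy.
(d) Not entailed — Ravi loaded the truck, not the statue; the statue belongs to the dragging event.
(e) Entailed — 'drag' is an activity; 'was dragging' entails that some dragging happened, so 'dragged' holds.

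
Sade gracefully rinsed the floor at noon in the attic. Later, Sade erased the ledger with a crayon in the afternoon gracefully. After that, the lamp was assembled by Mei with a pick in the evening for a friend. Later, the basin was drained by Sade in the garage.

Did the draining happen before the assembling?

The narrative orders the assembling before the draining.

no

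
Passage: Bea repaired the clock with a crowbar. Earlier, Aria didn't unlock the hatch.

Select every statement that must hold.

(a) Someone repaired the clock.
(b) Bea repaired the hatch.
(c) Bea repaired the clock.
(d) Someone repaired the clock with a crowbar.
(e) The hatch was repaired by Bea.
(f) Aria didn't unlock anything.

(a), (c), (d)

(a) Entailed — dropping 'with a crowbar' and generalizing the agent leaves a sub-description the original still satisfies.
(b) Not entailed — Bea repaired the clock, not the hatch; the hatch belongs to the unlocking event.
(c) Entailed — this follows by dropping conjuncts from the repairing event's description.
(d) Entailed — generalizing the agent leaves a sub-description the original still satisfies.
(e) Not entailed — Bea repaired the clock, not the hatch; the hatch belongs to the unlocking event.
(f) Not entailed — the original only denies this specific event; Aria may have unlocked something else.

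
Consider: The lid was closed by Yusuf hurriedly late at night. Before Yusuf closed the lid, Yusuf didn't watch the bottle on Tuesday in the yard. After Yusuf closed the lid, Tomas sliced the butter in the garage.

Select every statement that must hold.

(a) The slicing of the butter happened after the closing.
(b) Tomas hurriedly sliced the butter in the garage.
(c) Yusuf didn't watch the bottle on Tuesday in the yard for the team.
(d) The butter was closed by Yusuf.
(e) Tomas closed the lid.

(a), (c)

(a) Entailed — the narrative places the closing before the slicing.
(b) Not entailed — 'hurriedly' adds information not in the original event.
(c) Entailed — under negation, adding a further restriction is entailed: if no such watching event occurred, none occurred for the team either.
(d) Not entailed — Yusuf closed the lid, not the butter; the butter belongs to the slicing event.
(e) Not entailed — the passage has Yusuf closing the lid, not Tomas.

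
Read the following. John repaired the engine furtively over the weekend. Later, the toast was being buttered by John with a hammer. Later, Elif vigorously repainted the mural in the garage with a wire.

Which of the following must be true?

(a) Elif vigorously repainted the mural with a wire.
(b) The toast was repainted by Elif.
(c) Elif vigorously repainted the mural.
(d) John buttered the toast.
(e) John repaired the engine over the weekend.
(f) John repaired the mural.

(a), (c), (e)

(a) Entailed — this follows by dropping conjuncts from the repainting event's description.
(b) Not entailed — Elif repainted the mural, not the toast; the toast belongs to the buttering event.
(c) Entailed — this follows by dropping conjuncts from the repainting event's description.
(d) Not entailed — 'was buttering' is progressive on an accomplishment; it does not entail the completed 'buttered'.
(e) Entailed — every conjunct here is already in the original repairing event.
(f) Not entailed — John repaired the engine, not the mural; the mural belongs to the repainting event.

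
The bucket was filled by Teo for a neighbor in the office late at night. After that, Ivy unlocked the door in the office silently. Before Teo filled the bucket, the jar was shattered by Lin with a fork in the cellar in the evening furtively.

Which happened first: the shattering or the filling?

the shattering

The connectives place the shattering before the filling.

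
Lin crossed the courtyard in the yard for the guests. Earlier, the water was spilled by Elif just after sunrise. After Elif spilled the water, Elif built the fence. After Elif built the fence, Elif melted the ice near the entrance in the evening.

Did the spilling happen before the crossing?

The narrative orders the spilling before the crossing.

yes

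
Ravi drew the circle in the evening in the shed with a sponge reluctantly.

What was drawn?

'the circle' marks the patient of the drawing event.

the circle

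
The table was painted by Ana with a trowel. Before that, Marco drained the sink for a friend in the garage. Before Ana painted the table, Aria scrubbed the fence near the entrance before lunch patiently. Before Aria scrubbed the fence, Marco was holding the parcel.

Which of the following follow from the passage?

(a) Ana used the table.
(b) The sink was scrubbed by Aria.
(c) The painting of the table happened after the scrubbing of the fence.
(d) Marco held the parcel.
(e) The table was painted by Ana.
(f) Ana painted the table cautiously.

(c), (d), (e)

(a) Not entailed — the table is the patient, not an instrument — Ana used a trowel.
(b) Not entailed — Aria scrubbed the fence, not the sink; the sink belongs to the draining event.
(c) Entailed — the narrative places the scrubbing before the painting.
(d) Entailed — 'hold' is an activity; 'was holding' entails that some holding happened, so 'held' holds.
(e) Entailed — dropping 'with a trowel' leaves a sub-description the original still satisfies.
(f) Not entailed — 'cautiously' adds information not in the original event.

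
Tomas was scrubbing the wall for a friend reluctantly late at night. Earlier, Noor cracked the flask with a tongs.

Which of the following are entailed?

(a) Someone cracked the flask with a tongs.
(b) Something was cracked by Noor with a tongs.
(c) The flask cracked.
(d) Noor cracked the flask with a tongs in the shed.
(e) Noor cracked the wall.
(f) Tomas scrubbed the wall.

(a), (b), (c), (f)

(a) Entailed — generalizing the agent leaves a sub-description the original still satisfies.
(b) Entailed — every conjunct here is already in the original cracking event.
(c) Entailed — 'Noor cracked the flask' is causative; it entails the inchoative 'the flask cracked'.
(d) Not entailed — 'in the shed' adds information not in the original event.
(e) Not entailed — Noor cracked the flask, not the wall; the wall belongs to the scrubbing event.
(f) Entailed — 'scrub' is an activity; 'was scrubbing' entails that some scrubbing happened, so 'scrubbed' holds.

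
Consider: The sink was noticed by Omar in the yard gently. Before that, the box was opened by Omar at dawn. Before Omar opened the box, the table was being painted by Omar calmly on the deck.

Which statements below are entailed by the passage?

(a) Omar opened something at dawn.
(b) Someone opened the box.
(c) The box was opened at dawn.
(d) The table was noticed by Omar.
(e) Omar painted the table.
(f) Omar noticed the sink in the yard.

(a), (b), (c), (f)

(a) Entailed — this follows by dropping conjuncts from the opening event's description.
(b) Entailed — this follows by dropping conjuncts from the opening event's description.
(c) Entailed — every conjunct here is already in the original opening event.
(d) Not entailed — Omar noticed the sink, not the table; the table belongs to the painting event.
(e) Not entailed — 'was painting' is progressive on an accomplishment; it does not entail the completed 'painted'.
(f) Entailed — this follows by dropping conjuncts from the noticing event's description.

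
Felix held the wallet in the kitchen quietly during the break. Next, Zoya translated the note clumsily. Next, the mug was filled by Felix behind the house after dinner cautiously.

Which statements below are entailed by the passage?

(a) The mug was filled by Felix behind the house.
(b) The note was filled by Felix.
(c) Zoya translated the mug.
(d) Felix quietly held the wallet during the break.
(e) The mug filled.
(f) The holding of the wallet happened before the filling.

(a), (d), (e), (f)

(a) Entailed — the original entails any weakening of itself; this just drops 'cautiously', 'after dinner'.
(b) Not entailed — Felix filled the mug, not the note; the note belongs to the translating event.
(c) Not entailed — Zoya translated the note, not the mug; the mug belongs to the filling event.
(d) Entailed — dropping 'in the kitchen' leaves a sub-description the original still satisfies.
(e) Entailed — 'Felix filled the mug' is causative; it entails the inchoative 'the mug filled'.
(f) Entailed — the narrative places the holding before the filling.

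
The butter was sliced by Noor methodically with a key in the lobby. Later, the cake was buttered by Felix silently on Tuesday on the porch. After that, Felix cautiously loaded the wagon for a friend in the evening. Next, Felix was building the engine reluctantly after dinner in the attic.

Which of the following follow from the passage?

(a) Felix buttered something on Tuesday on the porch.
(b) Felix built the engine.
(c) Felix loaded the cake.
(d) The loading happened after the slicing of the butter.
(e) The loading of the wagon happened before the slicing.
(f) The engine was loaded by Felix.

(a) Entailed — the original entails any weakening of itself; this just drops 'silently' and generalizes the patient.
(b) Not entailed — 'was building' is progressive on an accomplishment; it does not entail the completed 'built'.
(c) Not entailed — Felix loaded the wagon, not the cake; the cake belongs to the buttering event.
(d) Entailed — the narrative places the slicing before the loading.
(e) Not entailed — the narrative places the slicing before the loading, not after.
(f) Not entailed — Felix loaded the wagon, not the engine; the engine belongs to the building event.

(a), (d)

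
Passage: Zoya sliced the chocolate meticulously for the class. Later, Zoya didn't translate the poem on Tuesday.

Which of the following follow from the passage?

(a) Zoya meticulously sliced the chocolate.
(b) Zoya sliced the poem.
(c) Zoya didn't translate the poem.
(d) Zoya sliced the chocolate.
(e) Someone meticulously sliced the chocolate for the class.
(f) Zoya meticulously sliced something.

(a), (d), (e), (f)

(a) Entailed — dropping 'for the class' leaves a sub-description the original still satisfies.
(b) Not entailed — Zoya sliced the chocolate, not the poem; the poem belongs to the translating event.
(c) Not entailed — dropping 'on Tuesday' under negation is not valid — the original leaves open that Zoya translated the poem some other way.
(d) Entailed — dropping 'for the class', 'meticulously' leaves a sub-description the original still satisfies.
(e) Entailed — this follows by dropping conjuncts from the slicing event's description.
(f) Entailed — this follows by dropping conjuncts from the slicing event's description.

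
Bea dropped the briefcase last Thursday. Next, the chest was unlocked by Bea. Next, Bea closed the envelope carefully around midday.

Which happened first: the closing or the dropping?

The connectives place the dropping before the closing.

the dropping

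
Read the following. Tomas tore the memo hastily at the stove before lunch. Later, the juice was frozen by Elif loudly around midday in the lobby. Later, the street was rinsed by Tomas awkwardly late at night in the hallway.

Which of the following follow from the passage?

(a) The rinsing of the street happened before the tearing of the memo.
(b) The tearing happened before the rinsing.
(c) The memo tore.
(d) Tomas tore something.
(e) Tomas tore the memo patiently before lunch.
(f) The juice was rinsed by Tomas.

(b), (c), (d)

(a) Not entailed — the narrative places the tearing before the rinsing, not after.
(b) Entailed — the narrative places the tearing before the rinsing.
(c) Entailed — 'Tomas tore the memo' is causative; it entails the inchoative 'the memo tore'.
(d) Entailed — dropping 'hastily', 'before lunch', 'at the stove' and generalizing the patient leaves a sub-description the original still satisfies.
(e) Not entailed — 'patiently' adds a manner not in (and inconsistent with) the original.
(f) Not entailed — Tomas rinsed the street, not the juice; the juice belongs to the freezing event.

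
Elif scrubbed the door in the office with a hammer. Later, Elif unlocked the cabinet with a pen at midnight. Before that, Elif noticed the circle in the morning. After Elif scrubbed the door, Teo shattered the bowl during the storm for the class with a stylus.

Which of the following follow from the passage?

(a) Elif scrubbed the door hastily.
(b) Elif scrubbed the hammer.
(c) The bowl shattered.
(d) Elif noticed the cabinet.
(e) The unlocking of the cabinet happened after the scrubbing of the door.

(c), (e)

(a) Not entailed — 'hastily' adds information not in the original event.
(b) Not entailed — the hammer is the instrument, not what was scrubbed.
(c) Entailed — 'Teo shattered the bowl' is causative; it entails the inchoative 'the bowl shattered'.
(d) Not entailed — Elif noticed the circle, not the cabinet; the cabinet belongs to the unlocking event.
(e) Entailed — the narrative places the scrubbing before the unlocking.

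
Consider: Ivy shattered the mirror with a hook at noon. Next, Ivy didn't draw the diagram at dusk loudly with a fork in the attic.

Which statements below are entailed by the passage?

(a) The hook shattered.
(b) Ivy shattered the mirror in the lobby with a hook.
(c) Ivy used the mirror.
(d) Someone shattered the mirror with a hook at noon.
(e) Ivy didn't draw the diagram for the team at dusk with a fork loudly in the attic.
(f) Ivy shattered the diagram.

(d), (e)

(a) Not entailed — the mirror is what shattered, not the hook.
(b) Not entailed — 'in the lobby' adds information not in the original event.
(c) Not entailed — the mirror is the patient, not an instrument — Ivy used a hook.
(d) Entailed — this follows by dropping conjuncts from the shattering event's description.
(e) Entailed — under negation, adding a further restriction is entailed: if no such drawing event occurred, none occurred for the team either.
(f) Not entailed — Ivy shattered the mirror, not the diagram; the diagram belongs to the drawing event.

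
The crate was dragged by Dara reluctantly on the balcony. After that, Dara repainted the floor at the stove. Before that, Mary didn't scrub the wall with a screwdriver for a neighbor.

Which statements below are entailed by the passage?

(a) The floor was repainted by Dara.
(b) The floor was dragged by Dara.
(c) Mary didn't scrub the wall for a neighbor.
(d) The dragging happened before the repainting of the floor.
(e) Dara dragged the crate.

(a), (d), (e)

(a) Entailed — the original entails any weakening of itself; this just drops 'at the stove'.
(b) Not entailed — Dara dragged the crate, not the floor; the floor belongs to the repainting event.
(c) Not entailed — dropping 'with a screwdriver' under negation is not valid — the original leaves open that Mary scrubbed the wall some other way.
(d) Entailed — the narrative places the dragging before the repainting.
(e) Entailed — the original entails any weakening of itself; this just drops 'on the balcony', 'reluctantly'.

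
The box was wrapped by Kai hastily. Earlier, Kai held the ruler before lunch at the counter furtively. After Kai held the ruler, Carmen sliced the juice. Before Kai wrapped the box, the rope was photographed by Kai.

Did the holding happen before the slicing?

The narrative orders the holding before the slicing.

yes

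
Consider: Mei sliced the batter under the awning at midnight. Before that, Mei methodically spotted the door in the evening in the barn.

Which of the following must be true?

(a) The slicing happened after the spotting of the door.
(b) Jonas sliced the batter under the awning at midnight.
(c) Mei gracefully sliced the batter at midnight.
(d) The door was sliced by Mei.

(a)

(a) Entailed — the narrative places the spotting before the slicing.
(b) Not entailed — the passage has Mei slicing the batter, not Jonas.
(c) Not entailed — 'gracefully' adds information not in the original event.
(d) Not entailed — Mei sliced the batter, not the door; the door belongs to the spotting event.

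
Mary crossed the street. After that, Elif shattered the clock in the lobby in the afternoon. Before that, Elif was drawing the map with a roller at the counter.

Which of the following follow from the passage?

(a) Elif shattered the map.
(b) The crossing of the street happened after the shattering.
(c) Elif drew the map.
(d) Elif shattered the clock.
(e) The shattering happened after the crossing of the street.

(a) Not entailed — Elif shattered the clock, not the map; the map belongs to the drawing event.
(b) Not entailed — the narrative places the crossing before the shattering, not after.
(c) Not entailed — 'was drawing' is progressive on an accomplishment; it does not entail the completed 'drew'.
(d) Entailed — the original entails any weakening of itself; this just drops 'in the lobby', 'in the afternoon'.
(e) Entailed — the narrative places the crossing before the shattering.

(d), (e)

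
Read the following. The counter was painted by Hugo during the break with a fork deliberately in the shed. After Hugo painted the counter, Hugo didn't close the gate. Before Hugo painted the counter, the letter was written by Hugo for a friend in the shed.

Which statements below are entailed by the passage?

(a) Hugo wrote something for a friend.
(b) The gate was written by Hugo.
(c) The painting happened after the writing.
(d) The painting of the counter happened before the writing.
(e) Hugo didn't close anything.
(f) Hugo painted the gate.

(a) Entailed — every conjunct here is already in the original writing event.
(b) Not entailed — Hugo wrote the letter, not the gate; the gate belongs to the closing event.
(c) Entailed — the narrative places the writing before the painting.
(d) Not entailed — the narrative places the writing before the painting, not after.
(e) Not entailed — the original only denies this specific event; Hugo may have closed something else.
(f) Not entailed — Hugo painted the counter, not the gate; the gate belongs to the closing event.

(a), (c)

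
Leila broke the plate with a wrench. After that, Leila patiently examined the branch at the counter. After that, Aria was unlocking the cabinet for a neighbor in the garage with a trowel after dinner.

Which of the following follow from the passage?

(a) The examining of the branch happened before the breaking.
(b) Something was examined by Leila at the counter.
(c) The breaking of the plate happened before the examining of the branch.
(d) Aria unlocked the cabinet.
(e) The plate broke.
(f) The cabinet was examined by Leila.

(b), (c), (e)

(a) Not entailed — the narrative places the breaking before the examining, not after.
(b) Entailed — the original entails any weakening of itself; this just drops 'patiently' and generalizes the patient.
(c) Entailed — the narrative places the breaking before the examining.
(d) Not entailed — 'was unlocking' is progressive on an accomplishment; it does not entail the completed 'unlocked'.
(e) Entailed — 'Leila broke the plate' is causative; it entails the inchoative 'the plate broke'.
(f) Not entailed — Leila examined the branch, not the cabinet; the cabinet belongs to the unlocking event.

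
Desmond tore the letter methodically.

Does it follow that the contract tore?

no

Nothing is said about any contract; only the letter is affected.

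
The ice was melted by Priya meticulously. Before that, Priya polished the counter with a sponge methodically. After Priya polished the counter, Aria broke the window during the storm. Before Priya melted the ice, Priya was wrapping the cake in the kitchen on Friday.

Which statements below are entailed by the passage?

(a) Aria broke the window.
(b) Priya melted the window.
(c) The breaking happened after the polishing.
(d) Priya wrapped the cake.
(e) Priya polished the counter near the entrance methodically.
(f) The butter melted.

(a) Entailed — this follows by dropping conjuncts from the breaking event's description.
(b) Not entailed — Priya melted the ice, not the window; the window belongs to the breaking event.
(c) Entailed — the narrative places the polishing before the breaking.
(d) Not entailed — 'was wrapping' is progressive on an accomplishment; it does not entail the completed 'wrapped'.
(e) Not entailed — 'near the entrance' adds information not in the original event.
(f) Not entailed — the ice is what melted, not the butter.

(a), (c)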